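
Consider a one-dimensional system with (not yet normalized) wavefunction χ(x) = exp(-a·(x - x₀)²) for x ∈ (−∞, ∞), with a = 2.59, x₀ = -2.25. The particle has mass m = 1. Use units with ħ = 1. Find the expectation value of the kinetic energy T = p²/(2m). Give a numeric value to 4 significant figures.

T = −(ħ²/2m) d²/dx², so ⟨T⟩ = −(ħ²/2m) ∫ χ*·χ'' dx / ∫|χ|² dx; with m = 1.
Gaussian moments (u = x − x₀): ∫u^(2j)·e^(−2au²) du = (2j−1)!!/(4a)^j · √(π/(2a)), odd powers integrate to 0; here √(π/(2a)) = 0.77877. Derivatives: d/dx e^(−au²) = −2au·e^(−au²), d²/dx² e^(−au²) = (4a²u² − 2a)·e^(−au²).
State is unnormalized: ∫|χ|² dx = 0.77877, and ∫χ*·(−ħ²/2m · χ'') dx = 1.0085, so ⟨T⟩ = 1.0085 / 0.77877.
⟨T⟩ = 1.2950.

1.295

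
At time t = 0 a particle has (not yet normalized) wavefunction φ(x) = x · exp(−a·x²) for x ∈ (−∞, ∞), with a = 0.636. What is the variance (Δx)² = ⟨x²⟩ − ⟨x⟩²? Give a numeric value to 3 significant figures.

Compute ⟨x⟩ and ⟨x²⟩ separately, then (Δx)² = ⟨x²⟩ − ⟨x⟩².
Expand each integrand as polynomial × e^(−2ax²) and use ∫x^(2j)·e^(−2ax²) dx = (2j−1)!!/(4a)^j · √(π/(2a)), odd powers → 0; here √(π/(2a)) = 1.5716.
Normalization: ∫|φ|² dx = 0.61775.
⟨x⟩ = 0.0000 and ⟨x²⟩ = 1.1792.
(Δx)² = 1.1792 − (0.0000)² = 1.1792.

1.18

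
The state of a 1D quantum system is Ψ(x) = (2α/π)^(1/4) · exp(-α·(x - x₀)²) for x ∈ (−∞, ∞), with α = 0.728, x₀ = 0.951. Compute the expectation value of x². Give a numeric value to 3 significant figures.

⟨x²⟩ = ∫ x²·|Ψ|² dx (integrals over the domain).
Gaussian moments (u = x − x₀): ∫u^(2j)·e^(−2αu²) du = (2j−1)!!/(4α)^j · √(π/(2α)), odd powers integrate to 0; here √(π/(2α)) = 1.4689.
⟨x²⟩ = 1.2478.

1.25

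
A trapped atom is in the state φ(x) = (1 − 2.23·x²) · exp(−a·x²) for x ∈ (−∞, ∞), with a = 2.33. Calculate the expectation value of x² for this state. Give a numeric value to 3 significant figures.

0.0655

⟨x²⟩ = ∫ x²·|φ|² dx / ∫|φ|² dx (integrals over the domain).
Expand each integrand as polynomial × e^(−2ax²) and use ∫x^(2j)·e^(−2ax²) dx = (2j−1)!!/(4a)^j · √(π/(2a)), odd powers → 0; here √(π/(2a)) = 0.82107.
State is unnormalized: ∫|φ|² dx = 0.56918, and ∫φ*·x²·φ dx = 0.037277, so ⟨x²⟩ = 0.037277 / 0.56918.
⟨x²⟩ = 0.065493.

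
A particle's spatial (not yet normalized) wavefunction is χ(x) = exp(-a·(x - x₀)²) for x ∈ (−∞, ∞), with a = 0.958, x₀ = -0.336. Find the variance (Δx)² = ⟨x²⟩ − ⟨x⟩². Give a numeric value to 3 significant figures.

Compute ⟨x⟩ and ⟨x²⟩ separately, then (Δx)² = ⟨x²⟩ − ⟨x⟩².
Gaussian moments (u = x − x₀): ∫u^(2j)·e^(−2au²) du = (2j−1)!!/(4a)^j · √(π/(2a)), odd powers integrate to 0; here √(π/(2a)) = 1.2805.
Normalization: ∫|χ|² dx = 1.2805.
⟨x⟩ = -0.33600 and ⟨x²⟩ = 0.37386.
(Δx)² = 0.37386 − (-0.33600)² = 0.26096.

0.261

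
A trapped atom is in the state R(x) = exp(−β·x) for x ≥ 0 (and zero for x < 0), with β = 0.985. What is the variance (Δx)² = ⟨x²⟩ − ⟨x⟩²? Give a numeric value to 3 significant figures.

0.258

Compute ⟨x⟩ and ⟨x²⟩ separately, then (Δx)² = ⟨x²⟩ − ⟨x⟩².
Every integrand reduces to terms xʲ·e^(−2βx) on [0, ∞); use ∫₀^∞ xʲ·e^(−2βx) dx = j!/(2β)^(j+1).
Normalization: ∫|R|² dx = 0.50761.
⟨x⟩ = 0.50761 and ⟨x²⟩ = 0.51534.
(Δx)² = 0.51534 − (0.50761)² = 0.25767.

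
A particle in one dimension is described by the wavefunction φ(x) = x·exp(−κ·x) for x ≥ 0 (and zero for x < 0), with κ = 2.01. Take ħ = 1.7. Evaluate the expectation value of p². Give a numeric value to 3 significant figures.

p² φ = −ħ² d²φ/dx²; ⟨p²⟩ = −ħ² ∫ φ*·φ'' dx / ∫|φ|² dx.
Differentiate x·exp(−κ·x) with the product rule; every integrand then reduces to terms xʲ·e^(−2κx) on [0, ∞), with ∫₀^∞ xʲ·e^(−2κx) dx = j!/(2κ)^(j+1).
State is unnormalized: ∫|φ|² dx = 0.030786, and ∫φ*·(−ħ² φ'') dx = 0.35945, so ⟨p²⟩ = 0.35945 / 0.030786.
⟨p²⟩ = 11.676.

11.7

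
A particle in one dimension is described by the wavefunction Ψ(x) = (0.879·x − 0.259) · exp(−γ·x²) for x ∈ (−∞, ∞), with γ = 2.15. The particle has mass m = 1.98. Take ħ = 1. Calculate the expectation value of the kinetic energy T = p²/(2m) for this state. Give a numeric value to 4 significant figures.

T = −(ħ²/2m) d²/dx², so ⟨T⟩ = −(ħ²/2m) ∫ Ψ*·Ψ'' dx / ∫|Ψ|² dx; with m = 1.98.
Expand each integrand as polynomial × e^(−2γx²) and use ∫x^(2j)·e^(−2γx²) dx = (2j−1)!!/(4γ)^j · √(π/(2γ)), odd powers → 0; here √(π/(2γ)) = 0.85475. Differentiate with the product rule, d/dx e^(−γx²) = −2γx·e^(−γx²).
State is unnormalized: ∫|Ψ|² dx = 0.13413, and ∫Ψ*·(−ħ²/2m · Ψ'') dx = 0.15621, so ⟨T⟩ = 0.15621 / 0.13413.
⟨T⟩ = 1.1646.

1.165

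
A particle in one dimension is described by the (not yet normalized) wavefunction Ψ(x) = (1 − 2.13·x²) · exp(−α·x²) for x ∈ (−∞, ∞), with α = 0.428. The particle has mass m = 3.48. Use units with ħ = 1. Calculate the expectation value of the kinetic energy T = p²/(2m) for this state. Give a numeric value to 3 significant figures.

T = −(ħ²/2m) d²/dx², so ⟨T⟩ = −(ħ²/2m) ∫ Ψ*·Ψ'' dx / ∫|Ψ|² dx; with m = 3.48.
Expand each integrand as polynomial × e^(−2αx²) and use ∫x^(2j)·e^(−2αx²) dx = (2j−1)!!/(4α)^j · √(π/(2α)), odd powers → 0; here √(π/(2α)) = 1.9157. Differentiate with the product rule, d/dx e^(−αx²) = −2αx·e^(−αx²).
State is unnormalized: ∫|Ψ|² dx = 6.0451, and ∫Ψ*·(−ħ²/2m · Ψ'') dx = 1.6875, so ⟨T⟩ = 1.6875 / 6.0451.
⟨T⟩ = 0.27914.

0.279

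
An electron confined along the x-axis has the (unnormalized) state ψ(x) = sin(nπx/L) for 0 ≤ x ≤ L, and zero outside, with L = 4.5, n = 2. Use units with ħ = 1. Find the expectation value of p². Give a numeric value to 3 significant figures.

1.95

p² ψ = −ħ² d²ψ/dx²; ⟨p²⟩ = −ħ² ∫ ψ*·ψ'' dx / ∫|ψ|² dx.
d/dx sin(nπx/L) = (nπ/L)·cos(nπx/L) and d²/dx² sin(nπx/L) = −(nπ/L)²·sin(nπx/L); on 0 ≤ x ≤ L, ∫sin²(nπx/L) dx = L/2 and ∫sin(nπx/L)·cos(nπx/L) dx = 0.
State is unnormalized: ∫|ψ|² dx = 2.2500, and ∫ψ*·(−ħ² ψ'') dx = 4.3865, so ⟨p²⟩ = 4.3865 / 2.2500.
⟨p²⟩ = 1.9496.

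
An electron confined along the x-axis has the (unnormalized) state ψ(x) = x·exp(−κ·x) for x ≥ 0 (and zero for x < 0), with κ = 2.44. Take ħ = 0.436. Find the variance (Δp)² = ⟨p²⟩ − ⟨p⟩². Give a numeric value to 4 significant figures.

1.132

Compute ⟨p⟩ and ⟨p²⟩ separately; (Δp)² = ⟨p²⟩ − ⟨p⟩².
Differentiate x·exp(−κ·x) with the product rule; every integrand then reduces to terms xʲ·e^(−2κx) on [0, ∞), with ∫₀^∞ xʲ·e^(−2κx) dx = j!/(2κ)^(j+1).
Normalization: ∫|ψ|² dx = 0.017210.
⟨p⟩ = 0.0000 and ⟨p²⟩ = 1.1318.
(Δp)² = 1.1318 − (0.0000)² = 1.1318.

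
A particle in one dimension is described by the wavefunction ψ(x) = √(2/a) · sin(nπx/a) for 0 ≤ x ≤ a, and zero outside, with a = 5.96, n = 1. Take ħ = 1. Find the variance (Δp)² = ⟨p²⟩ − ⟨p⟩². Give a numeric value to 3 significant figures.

Compute ⟨p⟩ and ⟨p²⟩ separately; (Δp)² = ⟨p²⟩ − ⟨p⟩².
d/dx sin(nπx/a) = (nπ/a)·cos(nπx/a) and d²/dx² sin(nπx/a) = −(nπ/a)²·sin(nπx/a); on 0 ≤ x ≤ a, ∫sin²(nπx/a) dx = a/2 and ∫sin(nπx/a)·cos(nπx/a) dx = 0.
⟨p⟩ = 0.0000 and ⟨p²⟩ = 0.27785.
(Δp)² = 0.27785 − (0.0000)² = 0.27785.

0.278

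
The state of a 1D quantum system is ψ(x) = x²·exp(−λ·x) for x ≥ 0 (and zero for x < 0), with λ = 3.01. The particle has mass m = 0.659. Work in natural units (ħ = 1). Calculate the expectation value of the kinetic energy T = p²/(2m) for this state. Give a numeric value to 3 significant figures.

2.29

T = −(ħ²/2m) d²/dx², so ⟨T⟩ = −(ħ²/2m) ∫ ψ*·ψ'' dx / ∫|ψ|² dx; with m = 0.659.
Differentiate x²·exp(−λ·x) with the product rule; every integrand then reduces to terms xʲ·e^(−2λx) on [0, ∞), with ∫₀^∞ xʲ·e^(−2λx) dx = j!/(2λ)^(j+1).
State is unnormalized: ∫|ψ|² dx = 0.0030355, and ∫ψ*·(−ħ²/2m · ψ'') dx = 0.0069554, so ⟨T⟩ = 0.0069554 / 0.0030355.
⟨T⟩ = 2.2914.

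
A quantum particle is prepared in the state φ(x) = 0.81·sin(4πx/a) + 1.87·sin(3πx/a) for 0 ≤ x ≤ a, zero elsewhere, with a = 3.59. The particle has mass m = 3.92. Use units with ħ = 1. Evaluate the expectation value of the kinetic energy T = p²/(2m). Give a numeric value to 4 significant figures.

T = −(ħ²/2m) d²/dx², so ⟨T⟩ = −(ħ²/2m) ∫ φ*·φ'' dx / ∫|φ|² dx; with m = 3.92.
d²/dx² sin(jπx/a) = −(jπ/a)²·sin(jπx/a); on 0 ≤ x ≤ a, ∫sin²(jπx/a) dx = a/2 and ∫sin(jπx/a)·sin(lπx/a) dx = 0 for j ≠ l, so only diagonal terms survive in ∫|φ|² and ∫φ·φ″; ∫φ·φ′ dx = [φ²/2] between the walls = 0.
State is unnormalized: ∫|φ|² dx = 7.4546, and ∫φ*·(−ħ²/2m · φ'') dx = 7.3586, so ⟨T⟩ = 7.3586 / 7.4546.
⟨T⟩ = 0.98712.

0.9871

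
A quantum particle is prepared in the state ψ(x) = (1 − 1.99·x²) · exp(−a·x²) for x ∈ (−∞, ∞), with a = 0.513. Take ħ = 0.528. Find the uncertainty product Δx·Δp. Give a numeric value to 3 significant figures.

Δx = √(⟨x²⟩−⟨x⟩²), Δp = √(⟨p²⟩−⟨p⟩²).
Expand each integrand as polynomial × e^(−2ax²) and use ∫x^(2j)·e^(−2ax²) dx = (2j−1)!!/(4a)^j · √(π/(2a)), odd powers → 0; here √(π/(2a)) = 1.7499. Differentiate with the product rule, d/dx e^(−ax²) = −2ax·e^(−ax²).
Normalization: ∫|ψ|² dx = 3.2930.
⟨x⟩ = 0.0000, ⟨x²⟩ = 2.4054 ⇒ Δx = 1.5509.
⟨p⟩ = 0.0000, ⟨p²⟩ = 0.72371 ⇒ Δp = 0.85071.
Δx·Δp = 1.3194.

1.32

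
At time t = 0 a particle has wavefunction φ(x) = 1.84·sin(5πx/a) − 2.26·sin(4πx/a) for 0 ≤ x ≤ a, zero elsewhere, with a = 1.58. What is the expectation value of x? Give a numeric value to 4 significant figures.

1.100

⟨x⟩ = ∫ x·|φ|² dx / ∫|φ|² dx (integrals over the domain).
On 0 ≤ x ≤ a (j ≠ l): ∫sin²(jπx/a) dx = a/2, ∫sin(jπx/a)·sin(lπx/a) dx = 0; diagonal moments ∫x·sin²(jπx/a) dx = a²/4, ∫x²·sin²(jπx/a) dx = a³·(1/6 − 1/(4j²π²)); cross terms ∫x·sin(jπx/a)·sin(lπx/a) dx = 0 for j + l even and −4jla²/(π²(j² − l²)²) for j + l odd, ∫x²·sin(jπx/a)·sin(lπx/a) dx = (−1)^(j+l)·4jla³/(π²(j² − l²)²); higher powers the same way via product-to-sum and parts.
State is unnormalized: ∫|φ|² dx = 6.7096, and ∫φ*·x·φ dx = 7.3783, so ⟨x⟩ = 7.3783 / 6.7096.
⟨x⟩ = 1.0997.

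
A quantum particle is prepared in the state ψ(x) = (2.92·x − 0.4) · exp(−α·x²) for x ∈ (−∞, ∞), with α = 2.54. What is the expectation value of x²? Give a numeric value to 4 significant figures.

⟨x²⟩ = ∫ x²·|ψ|² dx / ∫|ψ|² dx (integrals over the domain).
Expand each integrand as polynomial × e^(−2αx²) and use ∫x^(2j)·e^(−2αx²) dx = (2j−1)!!/(4α)^j · √(π/(2α)), odd powers → 0; here √(π/(2α)) = 0.78640.
State is unnormalized: ∫|ψ|² dx = 0.78578, and ∫ψ*·x²·ψ dx = 0.20725, so ⟨x²⟩ = 0.20725 / 0.78578.
⟨x²⟩ = 0.26375.

0.2638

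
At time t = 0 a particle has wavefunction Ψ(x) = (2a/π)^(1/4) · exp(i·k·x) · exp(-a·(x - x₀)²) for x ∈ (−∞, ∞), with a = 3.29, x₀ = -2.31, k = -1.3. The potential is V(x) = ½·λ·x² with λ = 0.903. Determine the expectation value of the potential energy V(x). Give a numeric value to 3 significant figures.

⟨V⟩ = ∫ V(x)·|Ψ|² dx.
Gaussian moments (u = x − x₀): ∫u^(2j)·e^(−2au²) du = (2j−1)!!/(4a)^j · √(π/(2a)), odd powers integrate to 0; here √(π/(2a)) = 0.69097.
⟨V⟩ = 2.4436.

2.44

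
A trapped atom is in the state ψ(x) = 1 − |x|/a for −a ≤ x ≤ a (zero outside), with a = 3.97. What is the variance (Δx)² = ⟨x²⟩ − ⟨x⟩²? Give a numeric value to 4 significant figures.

Compute ⟨x⟩ and ⟨x²⟩ separately, then (Δx)² = ⟨x²⟩ − ⟨x⟩².
ψ is even, so ∫ over [−a, a] = 2∫₀ᵃ with ψ = 1 − x/a there: ∫₀ᵃ (1 − x/a)² dx = a/3, ∫₀ᵃ x²(1 − x/a)² dx = a³/30, ∫₀ᵃ x⁴(1 − x/a)² dx = a⁵/105.
Normalization: ∫|ψ|² dx = 2.6467.
⟨x⟩ = 0.0000 and ⟨x²⟩ = 1.5761.
(Δx)² = 1.5761 − (0.0000)² = 1.5761.

1.576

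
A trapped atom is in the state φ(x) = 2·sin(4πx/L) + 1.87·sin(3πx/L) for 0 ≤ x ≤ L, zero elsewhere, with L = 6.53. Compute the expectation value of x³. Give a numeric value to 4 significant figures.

19.30

⟨x³⟩ = ∫ x³·|φ|² dx / ∫|φ|² dx (integrals over the domain).
On 0 ≤ x ≤ L (j ≠ l): ∫sin²(jπx/L) dx = L/2, ∫sin(jπx/L)·sin(lπx/L) dx = 0; diagonal moments ∫x·sin²(jπx/L) dx = L²/4, ∫x²·sin²(jπx/L) dx = L³·(1/6 − 1/(4j²π²)); cross terms ∫x·sin(jπx/L)·sin(lπx/L) dx = 0 for j + l even and −4jlL²/(π²(j² − l²)²) for j + l odd, ∫x²·sin(jπx/L)·sin(lπx/L) dx = (−1)^(j+l)·4jlL³/(π²(j² − l²)²); higher powers the same way via product-to-sum and parts.
State is unnormalized: ∫|φ|² dx = 24.477, and ∫φ*·x³·φ dx = 472.33, so ⟨x³⟩ = 472.33 / 24.477.
⟨x³⟩ = 19.297.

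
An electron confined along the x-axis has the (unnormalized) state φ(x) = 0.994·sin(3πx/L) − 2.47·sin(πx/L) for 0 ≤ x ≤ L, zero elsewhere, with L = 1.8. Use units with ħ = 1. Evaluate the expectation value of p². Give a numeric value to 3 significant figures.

p² φ = −ħ² d²φ/dx²; ⟨p²⟩ = −ħ² ∫ φ*·φ'' dx / ∫|φ|² dx.
d²/dx² sin(jπx/L) = −(jπ/L)²·sin(jπx/L); on 0 ≤ x ≤ L, ∫sin²(jπx/L) dx = L/2 and ∫sin(jπx/L)·sin(lπx/L) dx = 0 for j ≠ l, so only diagonal terms survive in ∫|φ|² and ∫φ·φ″; ∫φ·φ′ dx = [φ²/2] between the walls = 0.
State is unnormalized: ∫|φ|² dx = 6.3800, and ∫φ*·(−ħ² φ'') dx = 41.105, so ⟨p²⟩ = 41.105 / 6.3800.
⟨p²⟩ = 6.4427.

6.44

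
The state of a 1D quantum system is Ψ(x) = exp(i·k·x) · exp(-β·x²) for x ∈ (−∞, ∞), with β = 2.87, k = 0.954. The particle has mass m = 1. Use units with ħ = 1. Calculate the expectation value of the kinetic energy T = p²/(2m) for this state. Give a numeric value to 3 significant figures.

T = −(ħ²/2m) d²/dx², so ⟨T⟩ = −(ħ²/2m) ∫ Ψ*·Ψ'' dx / ∫|Ψ|² dx; with m = 1.
Gaussian moments: ∫x^(2j)·e^(−2βx²) dx = (2j−1)!!/(4β)^j · √(π/(2β)), odd powers integrate to 0; here √(π/(2β)) = 0.73981. Derivatives: Ψ′ = (ik − 2βx)·Ψ, Ψ″ = ((ik − 2βx)² − 2β)·Ψ; the odd-in-x pieces drop out.
State is unnormalized: ∫|Ψ|² dx = 0.73981, and ∫Ψ*·(−ħ²/2m · Ψ'') dx = 1.3983, so ⟨T⟩ = 1.3983 / 0.73981.
⟨T⟩ = 1.8901.

1.89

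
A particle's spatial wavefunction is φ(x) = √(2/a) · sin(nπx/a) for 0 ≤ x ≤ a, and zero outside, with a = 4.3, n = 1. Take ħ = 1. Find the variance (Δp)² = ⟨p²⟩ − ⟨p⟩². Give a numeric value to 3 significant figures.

Compute ⟨p⟩ and ⟨p²⟩ separately; (Δp)² = ⟨p²⟩ − ⟨p⟩².
d/dx sin(nπx/a) = (nπ/a)·cos(nπx/a) and d²/dx² sin(nπx/a) = −(nπ/a)²·sin(nπx/a); on 0 ≤ x ≤ a, ∫sin²(nπx/a) dx = a/2 and ∫sin(nπx/a)·cos(nπx/a) dx = 0.
⟨p⟩ = 0.0000 and ⟨p²⟩ = 0.53378.
(Δp)² = 0.53378 − (0.0000)² = 0.53378.

0.534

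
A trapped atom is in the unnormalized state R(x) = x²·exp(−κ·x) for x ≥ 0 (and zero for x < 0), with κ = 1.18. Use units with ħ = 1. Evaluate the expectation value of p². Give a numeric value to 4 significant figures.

0.4641

p² R = −ħ² d²R/dx²; ⟨p²⟩ = −ħ² ∫ R*·R'' dx / ∫|R|² dx.
Differentiate x²·exp(−κ·x) with the product rule; every integrand then reduces to terms xʲ·e^(−2κx) on [0, ∞), with ∫₀^∞ xʲ·e^(−2κx) dx = j!/(2κ)^(j+1).
State is unnormalized: ∫|R|² dx = 0.32783, and ∫R*·(−ħ² R'') dx = 0.15216, so ⟨p²⟩ = 0.15216 / 0.32783.
⟨p²⟩ = 0.46413.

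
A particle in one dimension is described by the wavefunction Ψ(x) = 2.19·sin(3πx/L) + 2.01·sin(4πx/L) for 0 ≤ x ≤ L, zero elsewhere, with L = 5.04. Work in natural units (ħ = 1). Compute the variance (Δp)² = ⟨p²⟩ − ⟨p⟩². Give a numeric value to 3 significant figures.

Compute ⟨p⟩ and ⟨p²⟩ separately; (Δp)² = ⟨p²⟩ − ⟨p⟩².
d²/dx² sin(jπx/L) = −(jπ/L)²·sin(jπx/L); on 0 ≤ x ≤ L, ∫sin²(jπx/L) dx = L/2 and ∫sin(jπx/L)·sin(lπx/L) dx = 0 for j ≠ l, so only diagonal terms survive in ∫|Ψ|² and ∫Ψ·Ψ″; ∫Ψ·Ψ′ dx = [Ψ²/2] between the walls = 0.
Normalization: ∫|Ψ|² dx = 22.267.
⟨p⟩ = 0.0000 and ⟨p²⟩ = 4.7404.
(Δp)² = 4.7404 − (0.0000)² = 4.7404.

4.74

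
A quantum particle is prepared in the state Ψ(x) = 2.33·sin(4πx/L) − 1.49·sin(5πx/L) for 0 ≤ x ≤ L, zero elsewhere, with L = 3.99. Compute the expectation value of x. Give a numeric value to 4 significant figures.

⟨x⟩ = ∫ x·|Ψ|² dx / ∫|Ψ|² dx (integrals over the domain).
On 0 ≤ x ≤ L (j ≠ l): ∫sin²(jπx/L) dx = L/2, ∫sin(jπx/L)·sin(lπx/L) dx = 0; diagonal moments ∫x·sin²(jπx/L) dx = L²/4, ∫x²·sin²(jπx/L) dx = L³·(1/6 − 1/(4j²π²)); cross terms ∫x·sin(jπx/L)·sin(lπx/L) dx = 0 for j + l even and −4jlL²/(π²(j² − l²)²) for j + l odd, ∫x²·sin(jπx/L)·sin(lπx/L) dx = (−1)^(j+l)·4jlL³/(π²(j² − l²)²); higher powers the same way via product-to-sum and parts.
State is unnormalized: ∫|Ψ|² dx = 15.260, and ∫Ψ*·x·Ψ dx = 41.505, so ⟨x⟩ = 41.505 / 15.260.
⟨x⟩ = 2.7199.

2.720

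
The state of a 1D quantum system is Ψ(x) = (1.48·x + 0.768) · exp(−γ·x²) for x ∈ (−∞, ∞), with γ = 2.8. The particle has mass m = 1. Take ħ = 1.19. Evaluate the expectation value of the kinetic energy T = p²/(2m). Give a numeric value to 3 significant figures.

2.97

T = −(ħ²/2m) d²/dx², so ⟨T⟩ = −(ħ²/2m) ∫ Ψ*·Ψ'' dx / ∫|Ψ|² dx; with m = 1.
Expand each integrand as polynomial × e^(−2γx²) and use ∫x^(2j)·e^(−2γx²) dx = (2j−1)!!/(4γ)^j · √(π/(2γ)), odd powers → 0; here √(π/(2γ)) = 0.74900. Differentiate with the product rule, d/dx e^(−γx²) = −2γx·e^(−γx²).
State is unnormalized: ∫|Ψ|² dx = 0.58826, and ∫Ψ*·(−ħ²/2m · Ψ'') dx = 1.7471, so ⟨T⟩ = 1.7471 / 0.58826.
⟨T⟩ = 2.9699.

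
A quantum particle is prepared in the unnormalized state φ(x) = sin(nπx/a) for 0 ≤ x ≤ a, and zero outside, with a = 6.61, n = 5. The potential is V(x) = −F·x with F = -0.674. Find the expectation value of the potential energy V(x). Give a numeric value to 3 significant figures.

2.23

⟨V⟩ = ∫ V(x)·|φ|² dx / ∫|φ|² dx.
With sin²θ = (1 − cos2θ)/2 on 0 ≤ x ≤ a: ∫sin²(nπx/a) dx = a/2, ∫x·sin²(nπx/a) dx = a²/4, ∫x²·sin²(nπx/a) dx = a³·(1/6 − 1/(4n²π²)); higher powers xᵏ the same way, integrating xᵏ·cos(2nπx/a) by parts.
State is unnormalized: ∫|φ|² dx = 3.3050, and ∫φ*·V(x)·φ dx = 7.3621, so ⟨V⟩ = 7.3621 / 3.3050.
⟨V⟩ = 2.2276.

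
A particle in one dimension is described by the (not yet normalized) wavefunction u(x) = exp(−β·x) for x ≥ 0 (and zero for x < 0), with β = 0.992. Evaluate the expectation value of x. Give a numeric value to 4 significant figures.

0.5040

⟨x⟩ = ∫ x·|u|² dx / ∫|u|² dx (integrals over the domain).
Every integrand reduces to terms xʲ·e^(−2βx) on [0, ∞); use ∫₀^∞ xʲ·e^(−2βx) dx = j!/(2β)^(j+1).
State is unnormalized: ∫|u|² dx = 0.50403, and ∫u*·x·u dx = 0.25405, so ⟨x⟩ = 0.25405 / 0.50403.
⟨x⟩ = 0.50403.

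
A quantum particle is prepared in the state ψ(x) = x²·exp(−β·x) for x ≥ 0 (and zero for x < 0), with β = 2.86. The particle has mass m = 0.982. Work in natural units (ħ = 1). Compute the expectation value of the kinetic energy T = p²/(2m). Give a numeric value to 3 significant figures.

T = −(ħ²/2m) d²/dx², so ⟨T⟩ = −(ħ²/2m) ∫ ψ*·ψ'' dx / ∫|ψ|² dx; with m = 0.982.
Differentiate x²·exp(−β·x) with the product rule; every integrand then reduces to terms xʲ·e^(−2βx) on [0, ∞), with ∫₀^∞ xʲ·e^(−2βx) dx = j!/(2β)^(j+1).
State is unnormalized: ∫|ψ|² dx = 0.0039195, and ∫ψ*·(−ħ²/2m · ψ'') dx = 0.0054413, so ⟨T⟩ = 0.0054413 / 0.0039195.
⟨T⟩ = 1.3883.

1.39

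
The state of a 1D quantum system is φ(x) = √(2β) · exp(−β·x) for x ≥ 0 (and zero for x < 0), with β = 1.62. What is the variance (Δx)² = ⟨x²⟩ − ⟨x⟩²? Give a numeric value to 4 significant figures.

0.09526

Compute ⟨x⟩ and ⟨x²⟩ separately, then (Δx)² = ⟨x²⟩ − ⟨x⟩².
Every integrand reduces to terms xʲ·e^(−2βx) on [0, ∞); use ∫₀^∞ xʲ·e^(−2βx) dx = j!/(2β)^(j+1).
⟨x⟩ = 0.30864 and ⟨x²⟩ = 0.19052.
(Δx)² = 0.19052 − (0.30864)² = 0.095260.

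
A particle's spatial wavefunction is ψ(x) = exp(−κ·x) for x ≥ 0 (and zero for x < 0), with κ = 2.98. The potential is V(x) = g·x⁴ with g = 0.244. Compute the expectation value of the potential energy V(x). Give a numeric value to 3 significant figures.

0.00464

⟨V⟩ = ∫ V(x)·|ψ|² dx / ∫|ψ|² dx.
Every integrand reduces to terms xʲ·e^(−2κx) on [0, ∞); use ∫₀^∞ xʲ·e^(−2κx) dx = j!/(2κ)^(j+1).
State is unnormalized: ∫|ψ|² dx = 0.16779, and ∫ψ*·V(x)·ψ dx = 0.00077870, so ⟨V⟩ = 0.00077870 / 0.16779.
⟨V⟩ = 0.0046410.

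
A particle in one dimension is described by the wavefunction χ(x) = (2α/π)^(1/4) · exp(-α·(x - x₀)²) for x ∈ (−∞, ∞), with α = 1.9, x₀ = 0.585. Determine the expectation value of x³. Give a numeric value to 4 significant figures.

0.4311

⟨x³⟩ = ∫ x³·|χ|² dx (integrals over the domain).
Gaussian moments (u = x − x₀): ∫u^(2j)·e^(−2αu²) du = (2j−1)!!/(4α)^j · √(π/(2α)), odd powers integrate to 0; here √(π/(2α)) = 0.90925.
⟨x³⟩ = 0.43112.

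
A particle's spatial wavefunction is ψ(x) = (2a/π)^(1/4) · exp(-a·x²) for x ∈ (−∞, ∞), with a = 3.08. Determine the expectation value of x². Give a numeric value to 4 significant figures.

0.08117

⟨x²⟩ = ∫ x²·|ψ|² dx (integrals over the domain).
Gaussian moments: ∫x^(2j)·e^(−2ax²) dx = (2j−1)!!/(4a)^j · √(π/(2a)), odd powers integrate to 0; here √(π/(2a)) = 0.71414.
⟨x²⟩ = 0.081169.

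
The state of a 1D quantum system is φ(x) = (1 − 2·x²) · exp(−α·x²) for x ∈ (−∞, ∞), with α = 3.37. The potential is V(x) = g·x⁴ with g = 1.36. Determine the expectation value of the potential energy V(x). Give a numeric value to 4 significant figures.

0.008370

⟨V⟩ = ∫ V(x)·|φ|² dx / ∫|φ|² dx.
Expand each integrand as polynomial × e^(−2αx²) and use ∫x^(2j)·e^(−2αx²) dx = (2j−1)!!/(4α)^j · √(π/(2α)), odd powers → 0; here √(π/(2α)) = 0.68272.
State is unnormalized: ∫|φ|² dx = 0.52522, and ∫φ*·V(x)·φ dx = 0.0043961, so ⟨V⟩ = 0.0043961 / 0.52522.
⟨V⟩ = 0.0083700.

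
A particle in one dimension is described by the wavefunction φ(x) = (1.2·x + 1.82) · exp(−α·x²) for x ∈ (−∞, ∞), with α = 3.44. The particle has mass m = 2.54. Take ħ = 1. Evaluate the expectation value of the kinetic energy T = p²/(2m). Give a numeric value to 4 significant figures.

T = −(ħ²/2m) d²/dx², so ⟨T⟩ = −(ħ²/2m) ∫ φ*·φ'' dx / ∫|φ|² dx; with m = 2.54.
Expand each integrand as polynomial × e^(−2αx²) and use ∫x^(2j)·e^(−2αx²) dx = (2j−1)!!/(4α)^j · √(π/(2α)), odd powers → 0; here √(π/(2α)) = 0.67574. Differentiate with the product rule, d/dx e^(−αx²) = −2αx·e^(−αx²).
State is unnormalized: ∫|φ|² dx = 2.3090, and ∫φ*·(−ħ²/2m · φ'') dx = 1.6594, so ⟨T⟩ = 1.6594 / 2.3090.
⟨T⟩ = 0.71864.

0.7186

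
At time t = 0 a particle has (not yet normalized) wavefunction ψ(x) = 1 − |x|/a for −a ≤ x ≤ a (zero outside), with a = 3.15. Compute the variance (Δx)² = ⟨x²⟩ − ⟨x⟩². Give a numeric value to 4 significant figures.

0.9923

Compute ⟨x⟩ and ⟨x²⟩ separately, then (Δx)² = ⟨x²⟩ − ⟨x⟩².
ψ is even, so ∫ over [−a, a] = 2∫₀ᵃ with ψ = 1 − x/a there: ∫₀ᵃ (1 − x/a)² dx = a/3, ∫₀ᵃ x²(1 − x/a)² dx = a³/30, ∫₀ᵃ x⁴(1 − x/a)² dx = a⁵/105.
Normalization: ∫|ψ|² dx = 2.1000.
⟨x⟩ = 0.0000 and ⟨x²⟩ = 0.99225.
(Δx)² = 0.99225 − (0.0000)² = 0.99225.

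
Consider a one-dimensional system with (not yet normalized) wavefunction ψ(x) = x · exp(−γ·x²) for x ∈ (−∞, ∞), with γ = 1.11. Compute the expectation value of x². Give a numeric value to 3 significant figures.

⟨x²⟩ = ∫ x²·|ψ|² dx / ∫|ψ|² dx (integrals over the domain).
Expand each integrand as polynomial × e^(−2γx²) and use ∫x^(2j)·e^(−2γx²) dx = (2j−1)!!/(4γ)^j · √(π/(2γ)), odd powers → 0; here √(π/(2γ)) = 1.1896.
State is unnormalized: ∫|ψ|² dx = 0.26793, and ∫ψ*·x²·ψ dx = 0.18103, so ⟨x²⟩ = 0.18103 / 0.26793.
⟨x²⟩ = 0.67568.

0.676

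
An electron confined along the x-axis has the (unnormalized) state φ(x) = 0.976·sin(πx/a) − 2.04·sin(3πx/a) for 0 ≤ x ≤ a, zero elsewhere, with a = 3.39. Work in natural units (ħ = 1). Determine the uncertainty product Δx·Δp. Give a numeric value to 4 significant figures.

Δx = √(⟨x²⟩−⟨x⟩²), Δp = √(⟨p²⟩−⟨p⟩²).
On 0 ≤ x ≤ a (j ≠ l): ∫sin²(jπx/a) dx = a/2, ∫sin(jπx/a)·sin(lπx/a) dx = 0; diagonal moments ∫x·sin²(jπx/a) dx = a²/4, ∫x²·sin²(jπx/a) dx = a³·(1/6 − 1/(4j²π²)); cross terms ∫x·sin(jπx/a)·sin(lπx/a) dx = 0 for j + l even and −4jla²/(π²(j² − l²)²) for j + l odd, ∫x²·sin(jπx/a)·sin(lπx/a) dx = (−1)^(j+l)·4jla³/(π²(j² − l²)²); higher powers the same way via product-to-sum and parts. d²/dx² sin(jπx/a) = −(jπ/a)²·sin(jπx/a); on 0 ≤ x ≤ a, ∫sin²(jπx/a) dx = a/2 and ∫sin(jπx/a)·sin(lπx/a) dx = 0 for j ≠ l, so only diagonal terms survive in ∫|φ|² and ∫φ·φ″; ∫φ·φ′ dx = [φ²/2] between the walls = 0.
Normalization: ∫|φ|² dx = 8.6685.
⟨x⟩ = 1.6950, ⟨x²⟩ = 3.3296 ⇒ Δx = 0.67573.
⟨p⟩ = 0.0000, ⟨p²⟩ = 6.4496 ⇒ Δp = 2.5396.
Δx·Δp = 1.7161.

1.716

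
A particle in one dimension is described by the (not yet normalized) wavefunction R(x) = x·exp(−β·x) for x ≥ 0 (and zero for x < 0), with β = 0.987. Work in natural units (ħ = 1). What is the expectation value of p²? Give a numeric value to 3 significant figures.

0.974

p² R = −ħ² d²R/dx²; ⟨p²⟩ = −ħ² ∫ R*·R'' dx / ∫|R|² dx.
Differentiate x·exp(−β·x) with the product rule; every integrand then reduces to terms xʲ·e^(−2βx) on [0, ∞), with ∫₀^∞ xʲ·e^(−2βx) dx = j!/(2β)^(j+1).
State is unnormalized: ∫|R|² dx = 0.26001, and ∫R*·(−ħ² R'') dx = 0.25329, so ⟨p²⟩ = 0.25329 / 0.26001.
⟨p²⟩ = 0.97417.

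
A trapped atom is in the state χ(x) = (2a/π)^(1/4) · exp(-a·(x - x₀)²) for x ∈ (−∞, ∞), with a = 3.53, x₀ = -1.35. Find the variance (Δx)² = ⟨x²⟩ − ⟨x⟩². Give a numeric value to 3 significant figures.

0.0708

Compute ⟨x⟩ and ⟨x²⟩ separately, then (Δx)² = ⟨x²⟩ − ⟨x⟩².
Gaussian moments (u = x − x₀): ∫u^(2j)·e^(−2au²) du = (2j−1)!!/(4a)^j · √(π/(2a)), odd powers integrate to 0; here √(π/(2a)) = 0.66707.
⟨x⟩ = -1.3500 and ⟨x²⟩ = 1.8933.
(Δx)² = 1.8933 − (-1.3500)² = 0.070822.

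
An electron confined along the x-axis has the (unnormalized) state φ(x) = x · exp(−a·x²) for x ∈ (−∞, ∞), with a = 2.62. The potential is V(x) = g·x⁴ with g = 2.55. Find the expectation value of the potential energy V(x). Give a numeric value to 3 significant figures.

⟨V⟩ = ∫ V(x)·|φ|² dx / ∫|φ|² dx.
Expand each integrand as polynomial × e^(−2ax²) and use ∫x^(2j)·e^(−2ax²) dx = (2j−1)!!/(4a)^j · √(π/(2a)), odd powers → 0; here √(π/(2a)) = 0.77430.
State is unnormalized: ∫|φ|² dx = 0.073884, and ∫φ*·V(x)·φ dx = 0.025731, so ⟨V⟩ = 0.025731 / 0.073884.
⟨V⟩ = 0.34826.

0.348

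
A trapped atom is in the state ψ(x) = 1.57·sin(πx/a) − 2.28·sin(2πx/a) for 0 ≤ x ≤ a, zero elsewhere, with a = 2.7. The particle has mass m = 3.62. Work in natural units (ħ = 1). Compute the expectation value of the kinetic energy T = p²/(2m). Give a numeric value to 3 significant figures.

0.568

T = −(ħ²/2m) d²/dx², so ⟨T⟩ = −(ħ²/2m) ∫ ψ*·ψ'' dx / ∫|ψ|² dx; with m = 3.62.
d²/dx² sin(jπx/a) = −(jπ/a)²·sin(jπx/a); on 0 ≤ x ≤ a, ∫sin²(jπx/a) dx = a/2 and ∫sin(jπx/a)·sin(lπx/a) dx = 0 for j ≠ l, so only diagonal terms survive in ∫|ψ|² and ∫ψ·ψ″; ∫ψ·ψ′ dx = [ψ²/2] between the walls = 0.
State is unnormalized: ∫|ψ|² dx = 10.345, and ∫ψ*·(−ħ²/2m · ψ'') dx = 5.8715, so ⟨T⟩ = 5.8715 / 10.345.
⟨T⟩ = 0.56754.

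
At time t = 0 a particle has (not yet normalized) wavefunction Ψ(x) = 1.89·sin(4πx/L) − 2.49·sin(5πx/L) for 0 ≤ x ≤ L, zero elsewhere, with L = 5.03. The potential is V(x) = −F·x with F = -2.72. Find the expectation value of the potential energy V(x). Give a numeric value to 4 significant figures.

9.478

⟨V⟩ = ∫ V(x)·|Ψ|² dx / ∫|Ψ|² dx.
On 0 ≤ x ≤ L (j ≠ l): ∫sin²(jπx/L) dx = L/2, ∫sin(jπx/L)·sin(lπx/L) dx = 0; diagonal moments ∫x·sin²(jπx/L) dx = L²/4, ∫x²·sin²(jπx/L) dx = L³·(1/6 − 1/(4j²π²)); cross terms ∫x·sin(jπx/L)·sin(lπx/L) dx = 0 for j + l even and −4jlL²/(π²(j² − l²)²) for j + l odd, ∫x²·sin(jπx/L)·sin(lπx/L) dx = (−1)^(j+l)·4jlL³/(π²(j² − l²)²); higher powers the same way via product-to-sum and parts.
State is unnormalized: ∫|Ψ|² dx = 24.577, and ∫Ψ*·V(x)·Ψ dx = 232.95, so ⟨V⟩ = 232.95 / 24.577.
⟨V⟩ = 9.4782.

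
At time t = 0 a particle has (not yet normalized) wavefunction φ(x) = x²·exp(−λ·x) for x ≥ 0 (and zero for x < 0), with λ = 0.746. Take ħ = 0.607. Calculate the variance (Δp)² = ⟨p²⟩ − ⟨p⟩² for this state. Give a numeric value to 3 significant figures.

0.0683

Compute ⟨p⟩ and ⟨p²⟩ separately; (Δp)² = ⟨p²⟩ − ⟨p⟩².
Differentiate x²·exp(−λ·x) with the product rule; every integrand then reduces to terms xʲ·e^(−2λx) on [0, ∞), with ∫₀^∞ xʲ·e^(−2λx) dx = j!/(2λ)^(j+1).
Normalization: ∫|φ|² dx = 3.2461.
⟨p⟩ = 0.0000 and ⟨p²⟩ = 0.068349.
(Δp)² = 0.068349 − (0.0000)² = 0.068349.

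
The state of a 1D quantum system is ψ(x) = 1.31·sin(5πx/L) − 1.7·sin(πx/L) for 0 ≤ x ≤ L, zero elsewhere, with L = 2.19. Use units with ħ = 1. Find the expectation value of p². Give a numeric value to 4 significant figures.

p² ψ = −ħ² d²ψ/dx²; ⟨p²⟩ = −ħ² ∫ ψ*·ψ'' dx / ∫|ψ|² dx.
d²/dx² sin(jπx/L) = −(jπ/L)²·sin(jπx/L); on 0 ≤ x ≤ L, ∫sin²(jπx/L) dx = L/2 and ∫sin(jπx/L)·sin(lπx/L) dx = 0 for j ≠ l, so only diagonal terms survive in ∫|ψ|² and ∫ψ·ψ″; ∫ψ·ψ′ dx = [ψ²/2] between the walls = 0.
State is unnormalized: ∫|ψ|² dx = 5.0437, and ∫ψ*·(−ħ² ψ'') dx = 103.19, so ⟨p²⟩ = 103.19 / 5.0437.
⟨p²⟩ = 20.458.

20.46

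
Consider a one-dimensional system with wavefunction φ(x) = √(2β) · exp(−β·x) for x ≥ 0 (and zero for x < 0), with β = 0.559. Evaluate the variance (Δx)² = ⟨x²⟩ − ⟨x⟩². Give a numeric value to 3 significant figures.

Compute ⟨x⟩ and ⟨x²⟩ separately, then (Δx)² = ⟨x²⟩ − ⟨x⟩².
Every integrand reduces to terms xʲ·e^(−2βx) on [0, ∞); use ∫₀^∞ xʲ·e^(−2βx) dx = j!/(2β)^(j+1).
⟨x⟩ = 0.89445 and ⟨x²⟩ = 1.6001.
(Δx)² = 1.6001 − (0.89445)² = 0.80005.

0.800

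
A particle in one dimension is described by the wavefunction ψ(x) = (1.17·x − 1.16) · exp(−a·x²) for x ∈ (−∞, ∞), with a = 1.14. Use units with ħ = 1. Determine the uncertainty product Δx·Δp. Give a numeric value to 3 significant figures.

0.512

Δx = √(⟨x²⟩−⟨x⟩²), Δp = √(⟨p²⟩−⟨p⟩²).
Expand each integrand as polynomial × e^(−2ax²) and use ∫x^(2j)·e^(−2ax²) dx = (2j−1)!!/(4a)^j · √(π/(2a)), odd powers → 0; here √(π/(2a)) = 1.1738. Differentiate with the product rule, d/dx e^(−ax²) = −2ax·e^(−ax²).
Normalization: ∫|ψ|² dx = 1.9319.
⟨x⟩ = -0.36169, ⟨x²⟩ = 0.29930 ⇒ Δx = 0.41047.
⟨p⟩ = 0.0000, ⟨p²⟩ = 1.5559 ⇒ Δp = 1.2473.
Δx·Δp = 0.51199.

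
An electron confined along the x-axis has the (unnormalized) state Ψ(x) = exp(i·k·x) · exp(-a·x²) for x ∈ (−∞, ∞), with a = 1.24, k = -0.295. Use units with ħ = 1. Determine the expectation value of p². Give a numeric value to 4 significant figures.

p² Ψ = −ħ² d²Ψ/dx²; ⟨p²⟩ = −ħ² ∫ Ψ*·Ψ'' dx / ∫|Ψ|² dx.
Gaussian moments: ∫x^(2j)·e^(−2ax²) dx = (2j−1)!!/(4a)^j · √(π/(2a)), odd powers integrate to 0; here √(π/(2a)) = 1.1255. Derivatives: Ψ′ = (ik − 2ax)·Ψ, Ψ″ = ((ik − 2ax)² − 2a)·Ψ; the odd-in-x pieces drop out.
State is unnormalized: ∫|Ψ|² dx = 1.1255, and ∫Ψ*·(−ħ² Ψ'') dx = 1.4936, so ⟨p²⟩ = 1.4936 / 1.1255.
⟨p²⟩ = 1.3270.

1.327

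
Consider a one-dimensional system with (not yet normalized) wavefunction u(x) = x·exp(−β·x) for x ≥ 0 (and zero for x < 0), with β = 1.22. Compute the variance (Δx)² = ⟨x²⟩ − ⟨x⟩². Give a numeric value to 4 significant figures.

0.5039

Compute ⟨x⟩ and ⟨x²⟩ separately, then (Δx)² = ⟨x²⟩ − ⟨x⟩².
Every integrand reduces to terms xʲ·e^(−2βx) on [0, ∞); use ∫₀^∞ xʲ·e^(−2βx) dx = j!/(2β)^(j+1).
Normalization: ∫|u|² dx = 0.13768.
⟨x⟩ = 1.2295 and ⟨x²⟩ = 2.0156.
(Δx)² = 2.0156 − (1.2295)² = 0.50390.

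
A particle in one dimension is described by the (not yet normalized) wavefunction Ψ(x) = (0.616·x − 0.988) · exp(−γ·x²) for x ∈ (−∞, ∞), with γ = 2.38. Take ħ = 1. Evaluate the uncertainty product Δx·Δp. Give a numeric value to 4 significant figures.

0.5001

Δx = √(⟨x²⟩−⟨x⟩²), Δp = √(⟨p²⟩−⟨p⟩²).
Expand each integrand as polynomial × e^(−2γx²) and use ∫x^(2j)·e^(−2γx²) dx = (2j−1)!!/(4γ)^j · √(π/(2γ)), odd powers → 0; here √(π/(2γ)) = 0.81240. Differentiate with the product rule, d/dx e^(−γx²) = −2γx·e^(−γx²).
Normalization: ∫|Ψ|² dx = 0.82540.
⟨x⟩ = -0.12584, ⟨x²⟩ = 0.11328 ⇒ Δx = 0.31216.
⟨p⟩ = 0.0000, ⟨p²⟩ = 2.5667 ⇒ Δp = 1.6021.
Δx·Δp = 0.50012.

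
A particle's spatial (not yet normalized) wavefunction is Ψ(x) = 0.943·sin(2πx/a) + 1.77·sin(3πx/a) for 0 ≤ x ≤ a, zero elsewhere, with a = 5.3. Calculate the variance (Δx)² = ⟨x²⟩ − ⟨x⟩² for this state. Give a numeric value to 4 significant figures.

1.407

Compute ⟨x⟩ and ⟨x²⟩ separately, then (Δx)² = ⟨x²⟩ − ⟨x⟩².
On 0 ≤ x ≤ a (j ≠ l): ∫sin²(jπx/a) dx = a/2, ∫sin(jπx/a)·sin(lπx/a) dx = 0; diagonal moments ∫x·sin²(jπx/a) dx = a²/4, ∫x²·sin²(jπx/a) dx = a³·(1/6 − 1/(4j²π²)); cross terms ∫x·sin(jπx/a)·sin(lπx/a) dx = 0 for j + l even and −4jla²/(π²(j² − l²)²) for j + l odd, ∫x²·sin(jπx/a)·sin(lπx/a) dx = (−1)^(j+l)·4jla³/(π²(j² − l²)²); higher powers the same way via product-to-sum and parts.
Normalization: ∫|Ψ|² dx = 10.659.
⟨x⟩ = 1.7943 and ⟨x²⟩ = 4.6262.
(Δx)² = 4.6262 − (1.7943)² = 1.4068.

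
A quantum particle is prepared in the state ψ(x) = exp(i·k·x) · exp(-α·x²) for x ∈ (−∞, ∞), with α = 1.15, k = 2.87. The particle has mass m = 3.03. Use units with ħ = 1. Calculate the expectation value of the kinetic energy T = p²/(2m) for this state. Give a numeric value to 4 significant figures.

T = −(ħ²/2m) d²/dx², so ⟨T⟩ = −(ħ²/2m) ∫ ψ*·ψ'' dx / ∫|ψ|² dx; with m = 3.03.
Gaussian moments: ∫x^(2j)·e^(−2αx²) dx = (2j−1)!!/(4α)^j · √(π/(2α)), odd powers integrate to 0; here √(π/(2α)) = 1.1687. Derivatives: ψ′ = (ik − 2αx)·ψ, ψ″ = ((ik − 2αx)² − 2α)·ψ; the odd-in-x pieces drop out.
State is unnormalized: ∫|ψ|² dx = 1.1687, and ∫ψ*·(−ħ²/2m · ψ'') dx = 1.8103, so ⟨T⟩ = 1.8103 / 1.1687.
⟨T⟩ = 1.5490.

1.549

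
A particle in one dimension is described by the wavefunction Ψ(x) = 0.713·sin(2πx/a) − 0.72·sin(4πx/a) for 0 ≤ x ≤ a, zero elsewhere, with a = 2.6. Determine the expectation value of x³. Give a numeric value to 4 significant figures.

⟨x³⟩ = ∫ x³·|Ψ|² dx / ∫|Ψ|² dx (integrals over the domain).
On 0 ≤ x ≤ a (j ≠ l): ∫sin²(jπx/a) dx = a/2, ∫sin(jπx/a)·sin(lπx/a) dx = 0; diagonal moments ∫x·sin²(jπx/a) dx = a²/4, ∫x²·sin²(jπx/a) dx = a³·(1/6 − 1/(4j²π²)); cross terms ∫x·sin(jπx/a)·sin(lπx/a) dx = 0 for j + l even and −4jla²/(π²(j² − l²)²) for j + l odd, ∫x²·sin(jπx/a)·sin(lπx/a) dx = (−1)^(j+l)·4jla³/(π²(j² − l²)²); higher powers the same way via product-to-sum and parts.
State is unnormalized: ∫|Ψ|² dx = 1.3348, and ∫Ψ*·x³·Ψ dx = 4.0036, so ⟨x³⟩ = 4.0036 / 1.3348.
⟨x³⟩ = 2.9994.

2.999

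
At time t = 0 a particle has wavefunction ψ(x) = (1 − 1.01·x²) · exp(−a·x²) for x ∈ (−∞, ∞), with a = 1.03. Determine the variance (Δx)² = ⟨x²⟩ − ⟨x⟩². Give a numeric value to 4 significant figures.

Compute ⟨x⟩ and ⟨x²⟩ separately, then (Δx)² = ⟨x²⟩ − ⟨x⟩².
Expand each integrand as polynomial × e^(−2ax²) and use ∫x^(2j)·e^(−2ax²) dx = (2j−1)!!/(4a)^j · √(π/(2a)), odd powers → 0; here √(π/(2a)) = 1.2349.
Normalization: ∫|ψ|² dx = 0.85210.
⟨x⟩ = 0.0000 and ⟨x²⟩ = 0.15146.
(Δx)² = 0.15146 − (0.0000)² = 0.15146.

0.1515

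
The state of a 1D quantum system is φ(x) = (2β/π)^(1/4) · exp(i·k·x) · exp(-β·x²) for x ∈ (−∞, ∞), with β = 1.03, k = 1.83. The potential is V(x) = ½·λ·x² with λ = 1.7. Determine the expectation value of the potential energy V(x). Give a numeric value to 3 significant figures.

0.206

⟨V⟩ = ∫ V(x)·|φ|² dx.
Gaussian moments: ∫x^(2j)·e^(−2βx²) dx = (2j−1)!!/(4β)^j · √(π/(2β)), odd powers integrate to 0; here √(π/(2β)) = 1.2349.
⟨V⟩ = 0.20631.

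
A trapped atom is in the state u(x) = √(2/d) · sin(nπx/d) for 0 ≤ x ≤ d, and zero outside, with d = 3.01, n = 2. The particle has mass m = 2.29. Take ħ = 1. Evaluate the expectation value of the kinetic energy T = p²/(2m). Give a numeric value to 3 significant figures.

0.951

T = −(ħ²/2m) d²/dx², so ⟨T⟩ = −(ħ²/2m) ∫ u*·u'' dx; with m = 2.29.
d/dx sin(nπx/d) = (nπ/d)·cos(nπx/d) and d²/dx² sin(nπx/d) = −(nπ/d)²·sin(nπx/d); on 0 ≤ x ≤ d, ∫sin²(nπx/d) dx = d/2 and ∫sin(nπx/d)·cos(nπx/d) dx = 0.
⟨T⟩ = 0.95140.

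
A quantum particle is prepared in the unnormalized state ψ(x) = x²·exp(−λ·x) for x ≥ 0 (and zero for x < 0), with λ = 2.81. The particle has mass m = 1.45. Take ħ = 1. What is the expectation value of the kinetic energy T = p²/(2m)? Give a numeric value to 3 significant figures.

0.908

T = −(ħ²/2m) d²/dx², so ⟨T⟩ = −(ħ²/2m) ∫ ψ*·ψ'' dx / ∫|ψ|² dx; with m = 1.45.
Differentiate x²·exp(−λ·x) with the product rule; every integrand then reduces to terms xʲ·e^(−2λx) on [0, ∞), with ∫₀^∞ xʲ·e^(−2λx) dx = j!/(2λ)^(j+1).
State is unnormalized: ∫|ψ|² dx = 0.0042808, and ∫ψ*·(−ħ²/2m · ψ'') dx = 0.0038853, so ⟨T⟩ = 0.0038853 / 0.0042808.
⟨T⟩ = 0.90760.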